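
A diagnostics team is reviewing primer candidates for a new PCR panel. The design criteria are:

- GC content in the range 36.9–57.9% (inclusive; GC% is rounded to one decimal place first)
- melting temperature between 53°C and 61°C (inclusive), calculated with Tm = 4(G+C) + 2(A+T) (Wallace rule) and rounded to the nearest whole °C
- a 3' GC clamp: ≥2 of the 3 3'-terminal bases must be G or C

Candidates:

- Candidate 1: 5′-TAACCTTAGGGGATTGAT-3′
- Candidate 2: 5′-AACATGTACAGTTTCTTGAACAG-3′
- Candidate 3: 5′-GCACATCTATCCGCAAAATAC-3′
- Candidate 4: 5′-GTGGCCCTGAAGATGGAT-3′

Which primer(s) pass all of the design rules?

None of the candidates satisfy all criteria.

Candidate 1 (18 nt, A=5 T=6 G=5 C=2): GC 7/18 = 38.9% ✓; Tm = 2·11 + 4·7 = 50°C, outside 53–61°C ✗; 3' end GAT has 1 G/C, need ≥2 ✗ — fails.
Candidate 2 (23 nt, A=8 T=7 G=4 C=4): GC 8/23 = 34.8%, outside 36.9–57.9% ✗; Tm = 2·15 + 4·8 = 62°C, outside 53–61°C ✗; 3' end CAG has 2 G/C ✓ — fails.
Candidate 3 (21 nt, A=8 T=4 G=2 C=7): GC 9/21 = 42.9% ✓; Tm = 2·12 + 4·9 = 60°C ✓; 3' end TAC has 1 G/C, need ≥2 ✗ — fails.
Candidate 4 (18 nt, A=4 T=4 G=7 C=3): GC 10/18 = 55.6% ✓; Tm = 2·8 + 4·10 = 56°C ✓; 3' end GAT has 1 G/C, need ≥2 ✗ — fails.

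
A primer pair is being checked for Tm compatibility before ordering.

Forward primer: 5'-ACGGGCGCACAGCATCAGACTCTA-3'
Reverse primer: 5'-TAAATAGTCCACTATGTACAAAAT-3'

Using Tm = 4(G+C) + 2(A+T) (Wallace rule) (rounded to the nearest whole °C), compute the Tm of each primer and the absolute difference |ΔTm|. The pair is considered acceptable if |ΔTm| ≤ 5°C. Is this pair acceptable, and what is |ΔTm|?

|ΔTm| = 16°C; the pair is not acceptable.

Forward: A=7 T=3 G=6 C=8 → Tm = 2·10 + 4·14 = 76°C.
Reverse: A=11 T=7 G=2 C=4 → Tm = 2·18 + 4·6 = 60°C.
|ΔTm| = |76 − 60| = 16°C, > 5°C.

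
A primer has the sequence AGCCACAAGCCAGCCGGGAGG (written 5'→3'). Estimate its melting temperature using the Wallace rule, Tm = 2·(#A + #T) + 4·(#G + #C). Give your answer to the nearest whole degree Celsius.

Base counts: A=6, T=0, G=8, C=7 (length 21).
Tm = 2·(6+0) + 4·(8+7) = 2·6 + 4·15 = 12 + 60 = 72°C.

72°C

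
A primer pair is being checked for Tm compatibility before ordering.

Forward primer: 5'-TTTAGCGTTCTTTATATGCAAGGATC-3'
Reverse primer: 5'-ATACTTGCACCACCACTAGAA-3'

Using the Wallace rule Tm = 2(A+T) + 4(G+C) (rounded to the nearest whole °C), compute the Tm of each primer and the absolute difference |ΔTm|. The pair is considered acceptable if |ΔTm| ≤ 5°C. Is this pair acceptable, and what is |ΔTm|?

|ΔTm| = 10°C; the pair is not acceptable.

Forward: A=6 T=11 G=5 C=4 → Tm = 2·17 + 4·9 = 70°C.
Reverse: A=8 T=4 G=2 C=7 → Tm = 2·12 + 4·9 = 60°C.
|ΔTm| = |70 − 60| = 10°C, > 5°C.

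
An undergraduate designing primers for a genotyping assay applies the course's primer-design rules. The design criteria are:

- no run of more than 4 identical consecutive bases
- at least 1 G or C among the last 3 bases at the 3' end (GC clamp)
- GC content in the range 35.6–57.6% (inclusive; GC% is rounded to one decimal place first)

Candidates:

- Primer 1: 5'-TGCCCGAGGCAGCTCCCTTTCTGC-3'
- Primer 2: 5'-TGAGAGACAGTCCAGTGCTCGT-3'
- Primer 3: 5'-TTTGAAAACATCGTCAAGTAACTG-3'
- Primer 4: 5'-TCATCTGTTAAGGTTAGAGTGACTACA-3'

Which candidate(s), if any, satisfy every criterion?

Primer 1 (24 nt, A=2 T=6 G=6 C=10): longest run = 3 ✓; 3' end TGC has 2 G/C ✓; GC 16/24 = 66.7%, outside 35.6–57.6% ✗ — fails.
Primer 2 (22 nt, A=5 T=5 G=7 C=5): longest run = 2 ✓; 3' end CGT has 2 G/C ✓; GC 12/22 = 54.5% ✓ — passes.
Primer 3 (24 nt, A=9 T=7 G=4 C=4): longest run = 4 ✓; 3' end CTG has 2 G/C ✓; GC 8/24 = 33.3%, outside 35.6–57.6% ✗ — fails.
Primer 4 (27 nt, A=8 T=9 G=6 C=4): longest run = 2 ✓; 3' end ACA has 1 G/C ✓; GC 10/27 = 37.0% ✓ — passes.

Primer 2 and Primer 4.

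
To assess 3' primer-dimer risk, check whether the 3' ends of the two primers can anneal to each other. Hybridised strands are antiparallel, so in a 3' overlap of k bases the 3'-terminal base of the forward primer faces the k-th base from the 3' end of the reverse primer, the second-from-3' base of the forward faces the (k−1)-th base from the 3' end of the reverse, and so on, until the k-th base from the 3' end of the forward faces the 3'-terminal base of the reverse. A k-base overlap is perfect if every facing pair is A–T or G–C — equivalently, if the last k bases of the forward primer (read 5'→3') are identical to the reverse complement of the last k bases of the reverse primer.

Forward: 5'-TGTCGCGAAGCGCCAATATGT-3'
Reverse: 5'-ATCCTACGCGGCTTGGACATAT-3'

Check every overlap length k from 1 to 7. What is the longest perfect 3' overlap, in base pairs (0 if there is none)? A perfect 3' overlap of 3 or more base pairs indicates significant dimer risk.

Longest perfect overlap: 6 complementary base pairs; significant dimer risk (threshold 3).

Last 7 bases (5'→3') — forward …AATATGT, reverse …GACATAT.
Reverse complement of the reverse primer's last 7 bases: ATATGTC; its first k bases are the reverse complement of the reverse primer's last k bases, so a perfect k-base overlap needs the forward primer's last k bases to equal them.
Comparing (forward last k vs required): k=1: T vs A ✗; k=2: GT vs AT ✗; k=3: TGT vs ATA ✗; k=4: ATGT vs ATAT ✗; k=5: TATGT vs ATATG ✗; k=6: ATATGT vs ATATGT ✓; k=7: AATATGT vs ATATGTC ✗.
Only k = 6 is perfect, so the longest perfect 3' overlap is 6.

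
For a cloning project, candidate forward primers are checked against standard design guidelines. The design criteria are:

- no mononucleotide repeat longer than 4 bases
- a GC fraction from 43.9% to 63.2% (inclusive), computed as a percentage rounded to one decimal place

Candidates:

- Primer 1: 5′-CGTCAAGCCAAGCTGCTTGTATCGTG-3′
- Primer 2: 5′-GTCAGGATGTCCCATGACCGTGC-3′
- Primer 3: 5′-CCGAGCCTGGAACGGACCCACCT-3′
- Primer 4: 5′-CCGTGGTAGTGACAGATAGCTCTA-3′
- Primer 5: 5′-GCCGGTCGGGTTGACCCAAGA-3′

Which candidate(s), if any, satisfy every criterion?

Primer 1 (26 nt, A=5 T=7 G=7 C=7): longest run = 2 ✓; GC 14/26 = 53.8% ✓ — passes.
Primer 2 (23 nt, A=4 T=5 G=7 C=7): longest run = 3 ✓; GC 14/23 = 60.9% ✓ — passes.
Primer 3 (23 nt, A=5 T=2 G=6 C=10): longest run = 3 ✓; GC 16/23 = 69.6%, outside 43.9–63.2% ✗ — fails.
Primer 4 (24 nt, A=6 T=6 G=7 C=5): longest run = 2 ✓; GC 12/24 = 50.0% ✓ — passes.
Primer 5 (21 nt, A=4 T=3 G=8 C=6): longest run = 3 ✓; GC 14/21 = 66.7%, outside 43.9–63.2% ✗ — fails.

Primer 1, Primer 2 and Primer 4.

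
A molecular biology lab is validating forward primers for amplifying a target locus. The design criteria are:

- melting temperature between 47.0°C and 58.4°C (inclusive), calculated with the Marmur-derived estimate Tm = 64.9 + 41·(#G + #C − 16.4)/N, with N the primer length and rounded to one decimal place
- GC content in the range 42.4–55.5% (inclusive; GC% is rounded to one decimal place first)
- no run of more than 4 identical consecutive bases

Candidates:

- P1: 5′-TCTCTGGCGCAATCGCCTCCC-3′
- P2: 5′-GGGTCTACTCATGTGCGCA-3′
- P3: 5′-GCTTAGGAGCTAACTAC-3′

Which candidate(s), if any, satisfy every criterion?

None of the candidates satisfy all criteria.

P1 (21 nt, A=2 T=5 G=4 C=10): Tm = 64.9 + 41·(14 − 16.4)/21 = 60.2°C, outside 47.0–58.4°C ✗; GC 14/21 = 66.7%, outside 42.4–55.5% ✗; longest run = 3 ✓ — fails.
P2 (19 nt, A=3 T=5 G=6 C=5): Tm = 64.9 + 41·(11 − 16.4)/19 = 53.2°C ✓; GC 11/19 = 57.9%, outside 42.4–55.5% ✗; longest run = 3 ✓ — fails.
P3 (17 nt, A=5 T=4 G=4 C=4): Tm = 64.9 + 41·(8 − 16.4)/17 = 44.6°C, outside 47.0–58.4°C ✗; GC 8/17 = 47.1% ✓; longest run = 2 ✓ — fails.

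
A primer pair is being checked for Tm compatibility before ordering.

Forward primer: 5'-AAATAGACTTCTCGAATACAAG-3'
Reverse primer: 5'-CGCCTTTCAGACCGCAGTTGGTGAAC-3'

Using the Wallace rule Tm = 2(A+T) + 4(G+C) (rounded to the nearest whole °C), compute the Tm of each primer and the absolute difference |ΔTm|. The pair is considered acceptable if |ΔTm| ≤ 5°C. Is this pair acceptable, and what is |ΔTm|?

Forward: A=10 T=5 G=3 C=4 → Tm = 2·15 + 4·7 = 58°C.
Reverse: A=5 T=6 G=7 C=8 → Tm = 2·11 + 4·15 = 82°C.
|ΔTm| = |58 − 82| = 24°C, > 5°C.

|ΔTm| = 24°C; the pair is not acceptable.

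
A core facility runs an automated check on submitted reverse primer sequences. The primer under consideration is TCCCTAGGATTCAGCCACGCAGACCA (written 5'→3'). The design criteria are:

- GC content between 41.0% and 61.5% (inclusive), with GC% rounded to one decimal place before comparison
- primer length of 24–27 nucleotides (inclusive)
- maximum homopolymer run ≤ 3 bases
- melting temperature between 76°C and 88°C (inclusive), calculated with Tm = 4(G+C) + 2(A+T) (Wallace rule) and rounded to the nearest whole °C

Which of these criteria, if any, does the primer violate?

Base counts: A=7, T=4, G=5, C=10 (length 26).
GC content: GC 15/26 = 57.7% ✓
length: length 26 ✓
homopolymer run: longest run = 3 ✓
Tm: Tm = 2·11 + 4·15 = 82°C ✓

Meets all criteria.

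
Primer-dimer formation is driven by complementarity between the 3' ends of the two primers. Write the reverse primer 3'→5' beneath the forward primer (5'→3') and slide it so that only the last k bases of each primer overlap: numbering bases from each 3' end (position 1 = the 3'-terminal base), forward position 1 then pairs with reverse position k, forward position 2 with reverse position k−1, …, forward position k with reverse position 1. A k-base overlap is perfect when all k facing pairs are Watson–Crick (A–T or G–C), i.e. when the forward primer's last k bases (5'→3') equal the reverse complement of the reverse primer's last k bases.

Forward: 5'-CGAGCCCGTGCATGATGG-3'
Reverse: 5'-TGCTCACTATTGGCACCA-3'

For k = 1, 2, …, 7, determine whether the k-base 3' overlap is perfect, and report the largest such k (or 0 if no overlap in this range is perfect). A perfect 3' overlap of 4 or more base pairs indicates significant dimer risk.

Longest perfect overlap: 3 complementary base pairs; below the dimer-risk threshold (threshold 4).

Last 7 bases (5'→3') — forward …ATGATGG, reverse …GGCACCA.
Reverse complement of the reverse primer's last 7 bases: TGGTGCC; its first k bases are the reverse complement of the reverse primer's last k bases, so a perfect k-base overlap needs the forward primer's last k bases to equal them.
Comparing (forward last k vs required): k=1: G vs T ✗; k=2: GG vs TG ✗; k=3: TGG vs TGG ✓; k=4: ATGG vs TGGT ✗; k=5: GATGG vs TGGTG ✗; k=6: TGATGG vs TGGTGC ✗; k=7: ATGATGG vs TGGTGCC ✗.
Only k = 3 is perfect, so the longest perfect 3' overlap is 3.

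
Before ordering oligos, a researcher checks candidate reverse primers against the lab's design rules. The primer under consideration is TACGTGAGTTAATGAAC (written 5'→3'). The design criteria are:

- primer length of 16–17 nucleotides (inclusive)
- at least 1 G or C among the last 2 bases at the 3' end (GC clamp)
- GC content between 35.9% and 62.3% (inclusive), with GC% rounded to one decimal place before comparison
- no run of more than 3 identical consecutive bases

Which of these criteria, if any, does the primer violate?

Base counts: A=6, T=5, G=4, C=2 (length 17).
length: length 17 ✓
GC clamp: 3' end AC has 1 G/C ✓
GC content: GC 6/17 = 35.3%, outside 35.9–62.3% ✗
homopolymer run: longest run = 2 ✓

Fails: GC content.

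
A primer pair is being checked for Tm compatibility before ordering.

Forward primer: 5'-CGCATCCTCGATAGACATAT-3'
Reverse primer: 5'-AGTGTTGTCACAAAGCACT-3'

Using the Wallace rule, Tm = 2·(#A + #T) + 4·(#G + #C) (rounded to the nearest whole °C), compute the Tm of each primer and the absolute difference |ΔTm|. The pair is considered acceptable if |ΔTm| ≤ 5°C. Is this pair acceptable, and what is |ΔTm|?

Forward: A=6 T=5 G=3 C=6 → Tm = 2·11 + 4·9 = 58°C.
Reverse: A=6 T=5 G=4 C=4 → Tm = 2·11 + 4·8 = 54°C.
|ΔTm| = |58 − 54| = 4°C, ≤ 5°C.

|ΔTm| = 4°C; the pair is acceptable.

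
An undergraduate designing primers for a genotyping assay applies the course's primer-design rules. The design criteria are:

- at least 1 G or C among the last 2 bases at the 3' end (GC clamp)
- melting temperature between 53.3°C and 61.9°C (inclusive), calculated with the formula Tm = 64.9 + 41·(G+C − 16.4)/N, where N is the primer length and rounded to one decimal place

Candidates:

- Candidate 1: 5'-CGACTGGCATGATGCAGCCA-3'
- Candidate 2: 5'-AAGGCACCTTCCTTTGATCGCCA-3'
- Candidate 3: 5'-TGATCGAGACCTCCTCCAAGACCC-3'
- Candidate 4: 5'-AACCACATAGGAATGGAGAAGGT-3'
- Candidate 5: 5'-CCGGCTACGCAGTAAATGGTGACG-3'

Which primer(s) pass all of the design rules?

Candidate 1 (20 nt, A=5 T=3 G=6 C=6): 3' end CA has 1 G/C ✓; Tm = 64.9 + 41·(12 − 16.4)/20 = 55.9°C ✓ — passes.
Candidate 2 (23 nt, A=5 T=6 G=4 C=8): 3' end CA has 1 G/C ✓; Tm = 64.9 + 41·(12 − 16.4)/23 = 57.1°C ✓ — passes.
Candidate 3 (24 nt, A=6 T=4 G=4 C=10): 3' end CC has 2 G/C ✓; Tm = 64.9 + 41·(14 − 16.4)/24 = 60.8°C ✓ — passes.
Candidate 4 (23 nt, A=10 T=3 G=7 C=3): 3' end GT has 1 G/C ✓; Tm = 64.9 + 41·(10 − 16.4)/23 = 53.5°C ✓ — passes.
Candidate 5 (24 nt, A=6 T=4 G=8 C=6): 3' end CG has 2 G/C ✓; Tm = 64.9 + 41·(14 − 16.4)/24 = 60.8°C ✓ — passes.

Candidate 1, Candidate 2, Candidate 3, Candidate 4 and Candidate 5.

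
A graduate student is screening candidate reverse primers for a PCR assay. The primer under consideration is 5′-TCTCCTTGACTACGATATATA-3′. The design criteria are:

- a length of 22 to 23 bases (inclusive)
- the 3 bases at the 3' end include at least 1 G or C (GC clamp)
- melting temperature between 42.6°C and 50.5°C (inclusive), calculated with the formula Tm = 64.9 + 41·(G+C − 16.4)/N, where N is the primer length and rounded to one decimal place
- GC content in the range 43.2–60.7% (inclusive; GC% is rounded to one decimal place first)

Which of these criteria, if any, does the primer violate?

Base counts: A=6, T=8, G=2, C=5 (length 21).
length: length 21, outside 22–23 ✗
GC clamp: 3' end ATA has 0 G/C, need ≥1 ✗
Tm: Tm = 64.9 + 41·(7 − 16.4)/21 = 46.5°C ✓
GC content: GC 7/21 = 33.3%, outside 43.2–60.7% ✗

Fails: length, GC clamp, GC content.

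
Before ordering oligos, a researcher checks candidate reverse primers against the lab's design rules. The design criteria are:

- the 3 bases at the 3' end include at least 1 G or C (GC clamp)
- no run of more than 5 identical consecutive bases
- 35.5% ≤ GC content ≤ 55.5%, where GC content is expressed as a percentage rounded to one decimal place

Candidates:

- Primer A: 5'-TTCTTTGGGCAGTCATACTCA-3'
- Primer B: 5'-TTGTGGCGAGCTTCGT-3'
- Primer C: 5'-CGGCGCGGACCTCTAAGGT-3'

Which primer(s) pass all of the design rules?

Primer A (21 nt, A=4 T=8 G=4 C=5): 3' end TCA has 1 G/C ✓; longest run = 3 ✓; GC 9/21 = 42.9% ✓ — passes.
Primer B (16 nt, A=1 T=6 G=6 C=3): 3' end CGT has 2 G/C ✓; longest run = 2 ✓; GC 9/16 = 56.3%, outside 35.5–55.5% ✗ — fails.
Primer C (19 nt, A=3 T=3 G=7 C=6): 3' end GGT has 2 G/C ✓; longest run = 2 ✓; GC 13/19 = 68.4%, outside 35.5–55.5% ✗ — fails.

Primer A only.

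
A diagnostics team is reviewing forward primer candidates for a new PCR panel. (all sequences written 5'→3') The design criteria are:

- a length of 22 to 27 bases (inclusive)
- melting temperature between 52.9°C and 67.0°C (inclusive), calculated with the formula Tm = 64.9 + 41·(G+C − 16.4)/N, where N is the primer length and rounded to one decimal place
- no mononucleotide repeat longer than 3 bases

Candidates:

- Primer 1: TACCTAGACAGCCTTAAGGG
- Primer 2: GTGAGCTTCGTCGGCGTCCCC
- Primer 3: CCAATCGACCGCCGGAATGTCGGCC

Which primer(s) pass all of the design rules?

Primer 1 (20 nt, A=6 T=4 G=5 C=5): length 20, outside 22–27 ✗; Tm = 64.9 + 41·(10 − 16.4)/20 = 51.8°C, outside 52.9–67.0°C ✗; longest run = 3 ✓ — fails.
Primer 2 (21 nt, A=1 T=5 G=7 C=8): length 21, outside 22–27 ✗; Tm = 64.9 + 41·(15 − 16.4)/21 = 62.2°C ✓; longest run = 4, exceeds 3 ✗ — fails.
Primer 3 (25 nt, A=5 T=3 G=7 C=10): length 25 ✓; Tm = 64.9 + 41·(17 − 16.4)/25 = 65.9°C ✓; longest run = 2 ✓ — passes.

Primer 3 only.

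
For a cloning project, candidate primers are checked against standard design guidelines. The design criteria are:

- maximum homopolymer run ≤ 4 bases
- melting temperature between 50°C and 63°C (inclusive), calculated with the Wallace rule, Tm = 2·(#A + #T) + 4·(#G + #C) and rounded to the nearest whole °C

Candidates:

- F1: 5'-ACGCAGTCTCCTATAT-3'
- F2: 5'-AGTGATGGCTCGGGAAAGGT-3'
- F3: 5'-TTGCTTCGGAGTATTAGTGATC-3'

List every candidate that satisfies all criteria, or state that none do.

F1 (16 nt, A=4 T=5 G=2 C=5): longest run = 2 ✓; Tm = 2·9 + 4·7 = 46°C, outside 50–63°C ✗ — fails.
F2 (20 nt, A=5 T=4 G=9 C=2): longest run = 3 ✓; Tm = 2·9 + 4·11 = 62°C ✓ — passes.
F3 (22 nt, A=4 T=9 G=6 C=3): longest run = 2 ✓; Tm = 2·13 + 4·9 = 62°C ✓ — passes.

F2 and F3.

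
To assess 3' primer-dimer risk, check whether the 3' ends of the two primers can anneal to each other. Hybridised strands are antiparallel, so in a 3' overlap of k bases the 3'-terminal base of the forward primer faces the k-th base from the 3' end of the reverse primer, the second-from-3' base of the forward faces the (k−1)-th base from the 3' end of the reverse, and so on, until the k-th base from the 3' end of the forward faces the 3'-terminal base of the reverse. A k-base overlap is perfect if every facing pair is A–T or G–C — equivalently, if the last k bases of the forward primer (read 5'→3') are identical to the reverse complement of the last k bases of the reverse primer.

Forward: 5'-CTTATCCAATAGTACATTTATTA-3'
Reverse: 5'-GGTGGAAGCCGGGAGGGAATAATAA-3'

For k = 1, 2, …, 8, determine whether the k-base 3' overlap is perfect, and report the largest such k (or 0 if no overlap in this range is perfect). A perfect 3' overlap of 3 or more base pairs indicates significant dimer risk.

Longest perfect overlap: 6 complementary base pairs; significant dimer risk (threshold 3).

Last 8 bases (5'→3') — forward …ATTTATTA, reverse …AATAATAA.
Reverse complement of the reverse primer's last 8 bases: TTATTATT; its first k bases are the reverse complement of the reverse primer's last k bases, so a perfect k-base overlap needs the forward primer's last k bases to equal them.
Comparing (forward last k vs required): k=1: A vs T ✗; k=2: TA vs TT ✗; k=3: TTA vs TTA ✓; k=4: ATTA vs TTAT ✗; k=5: TATTA vs TTATT ✗; k=6: TTATTA vs TTATTA ✓; k=7: TTTATTA vs TTATTAT ✗; k=8: ATTTATTA vs TTATTATT ✗.
Perfect overlaps at k = 3, 6; the largest is 6.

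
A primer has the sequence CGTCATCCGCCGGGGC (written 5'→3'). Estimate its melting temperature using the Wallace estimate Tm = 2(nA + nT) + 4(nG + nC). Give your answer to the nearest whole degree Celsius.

58°C

Base counts: A=1, T=2, G=6, C=7 (length 16).
Tm = 2·(1+2) + 4·(6+7) = 2·3 + 4·13 = 6 + 52 = 58°C.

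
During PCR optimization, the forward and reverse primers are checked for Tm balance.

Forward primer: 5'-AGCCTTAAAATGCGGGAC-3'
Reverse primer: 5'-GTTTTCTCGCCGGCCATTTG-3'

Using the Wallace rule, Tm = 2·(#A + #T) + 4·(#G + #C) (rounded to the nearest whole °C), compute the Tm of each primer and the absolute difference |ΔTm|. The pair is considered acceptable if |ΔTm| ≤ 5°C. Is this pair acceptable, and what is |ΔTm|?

Forward: A=6 T=3 G=5 C=4 → Tm = 2·9 + 4·9 = 54°C.
Reverse: A=1 T=8 G=5 C=6 → Tm = 2·9 + 4·11 = 62°C.
|ΔTm| = |54 − 62| = 8°C, > 5°C.

|ΔTm| = 8°C; the pair is not acceptable.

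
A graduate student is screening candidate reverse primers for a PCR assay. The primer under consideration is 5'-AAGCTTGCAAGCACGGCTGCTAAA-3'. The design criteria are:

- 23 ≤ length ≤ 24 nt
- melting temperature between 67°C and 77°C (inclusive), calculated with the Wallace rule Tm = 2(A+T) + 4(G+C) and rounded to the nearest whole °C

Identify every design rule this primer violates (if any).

Meets all criteria.

Base counts: A=8, T=4, G=6, C=6 (length 24).
length: length 24 ✓
Tm: Tm = 2·12 + 4·12 = 72°C ✓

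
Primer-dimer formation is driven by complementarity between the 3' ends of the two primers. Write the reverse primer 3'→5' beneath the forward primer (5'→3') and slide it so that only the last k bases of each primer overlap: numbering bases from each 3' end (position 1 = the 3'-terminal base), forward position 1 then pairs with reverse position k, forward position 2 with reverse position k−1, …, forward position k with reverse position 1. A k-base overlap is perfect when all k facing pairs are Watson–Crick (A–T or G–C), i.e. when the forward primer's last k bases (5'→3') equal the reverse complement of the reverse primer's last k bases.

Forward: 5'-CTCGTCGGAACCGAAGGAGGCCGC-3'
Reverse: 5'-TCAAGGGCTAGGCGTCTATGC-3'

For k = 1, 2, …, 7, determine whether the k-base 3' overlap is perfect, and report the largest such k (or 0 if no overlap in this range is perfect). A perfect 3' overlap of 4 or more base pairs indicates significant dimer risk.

Longest perfect overlap: 2 complementary base pairs; below the dimer-risk threshold (threshold 4).

Last 7 bases (5'→3') — forward …AGGCCGC, reverse …TCTATGC.
Reverse complement of the reverse primer's last 7 bases: GCATAGA; its first k bases are the reverse complement of the reverse primer's last k bases, so a perfect k-base overlap needs the forward primer's last k bases to equal them.
Comparing (forward last k vs required): k=1: C vs G ✗; k=2: GC vs GC ✓; k=3: CGC vs GCA ✗; k=4: CCGC vs GCAT ✗; k=5: GCCGC vs GCATA ✗; k=6: GGCCGC vs GCATAG ✗; k=7: AGGCCGC vs GCATAGA ✗.
Only k = 2 is perfect, so the longest perfect 3' overlap is 2.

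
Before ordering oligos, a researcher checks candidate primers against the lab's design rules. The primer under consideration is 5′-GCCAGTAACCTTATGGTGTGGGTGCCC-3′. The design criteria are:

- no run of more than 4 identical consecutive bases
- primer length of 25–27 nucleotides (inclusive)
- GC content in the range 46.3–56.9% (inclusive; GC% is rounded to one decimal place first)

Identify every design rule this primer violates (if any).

Fails: GC content.

Base counts: A=4, T=7, G=9, C=7 (length 27).
homopolymer run: longest run = 3 ✓
length: length 27 ✓
GC content: GC 16/27 = 59.3%, outside 46.3–56.9% ✗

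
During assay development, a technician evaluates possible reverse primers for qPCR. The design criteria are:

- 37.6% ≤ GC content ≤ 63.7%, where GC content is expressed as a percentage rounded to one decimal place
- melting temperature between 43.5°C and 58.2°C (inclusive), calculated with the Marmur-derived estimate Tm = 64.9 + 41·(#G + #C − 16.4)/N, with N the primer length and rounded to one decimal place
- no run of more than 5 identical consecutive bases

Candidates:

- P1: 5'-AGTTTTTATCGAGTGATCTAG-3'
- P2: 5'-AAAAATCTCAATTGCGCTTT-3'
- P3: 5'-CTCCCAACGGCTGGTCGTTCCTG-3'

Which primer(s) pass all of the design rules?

None of the candidates satisfy all criteria.

P1 (21 nt, A=5 T=9 G=5 C=2): GC 7/21 = 33.3%, outside 37.6–63.7% ✗; Tm = 64.9 + 41·(7 − 16.4)/21 = 46.5°C ✓; longest run = 5 ✓ — fails.
P2 (20 nt, A=7 T=7 G=2 C=4): GC 6/20 = 30.0%, outside 37.6–63.7% ✗; Tm = 64.9 + 41·(6 − 16.4)/20 = 43.6°C ✓; longest run = 5 ✓ — fails.
P3 (23 nt, A=2 T=6 G=6 C=9): GC 15/23 = 65.2%, outside 37.6–63.7% ✗; Tm = 64.9 + 41·(15 − 16.4)/23 = 62.4°C, outside 43.5–58.2°C ✗; longest run = 3 ✓ — fails.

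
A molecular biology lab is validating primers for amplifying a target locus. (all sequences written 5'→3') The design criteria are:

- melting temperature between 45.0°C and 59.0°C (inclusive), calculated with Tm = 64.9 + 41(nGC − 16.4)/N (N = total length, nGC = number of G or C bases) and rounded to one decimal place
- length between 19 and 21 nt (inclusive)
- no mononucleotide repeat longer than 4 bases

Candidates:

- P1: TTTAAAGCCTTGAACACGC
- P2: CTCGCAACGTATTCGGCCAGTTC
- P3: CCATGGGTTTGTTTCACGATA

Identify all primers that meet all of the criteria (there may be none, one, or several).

P1 and P3.

P1 (19 nt, A=6 T=5 G=3 C=5): Tm = 64.9 + 41·(8 − 16.4)/19 = 46.8°C ✓; length 19 ✓; longest run = 3 ✓ — passes.
P2 (23 nt, A=4 T=6 G=5 C=8): Tm = 64.9 + 41·(13 − 16.4)/23 = 58.8°C ✓; length 23, outside 19–21 ✗; longest run = 2 ✓ — fails.
P3 (21 nt, A=4 T=8 G=5 C=4): Tm = 64.9 + 41·(9 − 16.4)/21 = 50.5°C ✓; length 21 ✓; longest run = 3 ✓ — passes.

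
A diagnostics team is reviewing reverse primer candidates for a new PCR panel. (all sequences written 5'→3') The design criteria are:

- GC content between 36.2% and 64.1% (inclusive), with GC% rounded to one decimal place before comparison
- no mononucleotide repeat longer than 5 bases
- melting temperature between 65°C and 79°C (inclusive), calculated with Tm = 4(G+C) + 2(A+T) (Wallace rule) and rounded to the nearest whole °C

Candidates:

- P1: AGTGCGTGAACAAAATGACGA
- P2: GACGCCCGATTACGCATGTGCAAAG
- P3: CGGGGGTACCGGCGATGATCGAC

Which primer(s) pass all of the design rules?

P2 only.

P1 (21 nt, A=9 T=3 G=6 C=3): GC 9/21 = 42.9% ✓; longest run = 4 ✓; Tm = 2·12 + 4·9 = 60°C, outside 65–79°C ✗ — fails.
P2 (25 nt, A=7 T=4 G=7 C=7): GC 14/25 = 56.0% ✓; longest run = 3 ✓; Tm = 2·11 + 4·14 = 78°C ✓ — passes.
P3 (23 nt, A=4 T=3 G=10 C=6): GC 16/23 = 69.6%, outside 36.2–64.1% ✗; longest run = 5 ✓; Tm = 2·7 + 4·16 = 78°C ✓ — fails.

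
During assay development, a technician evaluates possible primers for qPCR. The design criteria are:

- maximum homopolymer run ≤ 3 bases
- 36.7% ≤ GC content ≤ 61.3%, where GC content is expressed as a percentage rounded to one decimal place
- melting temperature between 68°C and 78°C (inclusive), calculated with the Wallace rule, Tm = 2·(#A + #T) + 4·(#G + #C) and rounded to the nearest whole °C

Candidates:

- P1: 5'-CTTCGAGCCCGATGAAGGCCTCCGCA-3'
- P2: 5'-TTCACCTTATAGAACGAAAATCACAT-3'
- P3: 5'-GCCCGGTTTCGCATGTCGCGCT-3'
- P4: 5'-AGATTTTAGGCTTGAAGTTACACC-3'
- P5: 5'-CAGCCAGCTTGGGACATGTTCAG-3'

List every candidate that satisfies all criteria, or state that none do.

P5 only.

P1 (26 nt, A=5 T=4 G=7 C=10): longest run = 3 ✓; GC 17/26 = 65.4%, outside 36.7–61.3% ✗; Tm = 2·9 + 4·17 = 86°C, outside 68–78°C ✗ — fails.
P2 (26 nt, A=11 T=7 G=2 C=6): longest run = 4, exceeds 3 ✗; GC 8/26 = 30.8%, outside 36.7–61.3% ✗; Tm = 2·18 + 4·8 = 68°C ✓ — fails.
P3 (22 nt, A=1 T=6 G=7 C=8): longest run = 3 ✓; GC 15/22 = 68.2%, outside 36.7–61.3% ✗; Tm = 2·7 + 4·15 = 74°C ✓ — fails.
P4 (24 nt, A=7 T=8 G=5 C=4): longest run = 4, exceeds 3 ✗; GC 9/24 = 37.5% ✓; Tm = 2·15 + 4·9 = 66°C, outside 68–78°C ✗ — fails.
P5 (23 nt, A=5 T=5 G=7 C=6): longest run = 3 ✓; GC 13/23 = 56.5% ✓; Tm = 2·10 + 4·13 = 72°C ✓ — passes.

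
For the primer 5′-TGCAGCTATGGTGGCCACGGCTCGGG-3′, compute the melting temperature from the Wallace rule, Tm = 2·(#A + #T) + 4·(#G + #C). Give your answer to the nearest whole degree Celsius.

Base counts: A=3, T=5, G=11, C=7 (length 26).
Tm = 2·(3+5) + 4·(11+7) = 2·8 + 4·18 = 16 + 72 = 88°C.

88°C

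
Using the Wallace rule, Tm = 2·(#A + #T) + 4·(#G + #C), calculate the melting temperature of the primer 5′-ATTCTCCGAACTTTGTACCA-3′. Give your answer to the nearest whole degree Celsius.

Base counts: A=5, T=7, G=2, C=6 (length 20).
Tm = 2·(5+7) + 4·(2+6) = 2·12 + 4·8 = 24 + 32 = 56°C.

56°C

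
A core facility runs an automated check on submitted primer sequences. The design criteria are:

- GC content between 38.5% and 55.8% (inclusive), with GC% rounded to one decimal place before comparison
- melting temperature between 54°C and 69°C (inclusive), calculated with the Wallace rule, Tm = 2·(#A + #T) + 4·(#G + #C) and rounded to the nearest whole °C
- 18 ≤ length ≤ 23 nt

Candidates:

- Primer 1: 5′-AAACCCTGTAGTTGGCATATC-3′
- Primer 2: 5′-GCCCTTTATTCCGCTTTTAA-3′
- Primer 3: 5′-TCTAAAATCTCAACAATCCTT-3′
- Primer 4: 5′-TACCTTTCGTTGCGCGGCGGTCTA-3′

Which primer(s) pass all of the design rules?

Primer 1 and Primer 2.

Primer 1 (21 nt, A=6 T=6 G=4 C=5): GC 9/21 = 42.9% ✓; Tm = 2·12 + 4·9 = 60°C ✓; length 21 ✓ — passes.
Primer 2 (20 nt, A=3 T=9 G=2 C=6): GC 8/20 = 40.0% ✓; Tm = 2·12 + 4·8 = 56°C ✓; length 20 ✓ — passes.
Primer 3 (21 nt, A=8 T=7 G=0 C=6): GC 6/21 = 28.6%, outside 38.5–55.8% ✗; Tm = 2·15 + 4·6 = 54°C ✓; length 21 ✓ — fails.
Primer 4 (24 nt, A=2 T=8 G=7 C=7): GC 14/24 = 58.3%, outside 38.5–55.8% ✗; Tm = 2·10 + 4·14 = 76°C, outside 54–69°C ✗; length 24, outside 18–23 ✗ — fails.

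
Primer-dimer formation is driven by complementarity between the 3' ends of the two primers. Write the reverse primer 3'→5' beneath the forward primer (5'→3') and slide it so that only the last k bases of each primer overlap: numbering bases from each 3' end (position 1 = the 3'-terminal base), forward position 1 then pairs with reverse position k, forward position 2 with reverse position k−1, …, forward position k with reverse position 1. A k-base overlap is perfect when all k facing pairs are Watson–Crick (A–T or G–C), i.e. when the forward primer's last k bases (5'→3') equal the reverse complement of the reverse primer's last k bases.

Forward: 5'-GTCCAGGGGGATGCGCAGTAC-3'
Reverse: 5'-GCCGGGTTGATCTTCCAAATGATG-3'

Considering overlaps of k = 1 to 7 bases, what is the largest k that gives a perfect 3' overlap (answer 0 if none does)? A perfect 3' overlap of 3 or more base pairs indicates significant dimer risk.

Last 7 bases (5'→3') — forward …GCAGTAC, reverse …AATGATG.
Reverse complement of the reverse primer's last 7 bases: CATCATT; its first k bases are the reverse complement of the reverse primer's last k bases, so a perfect k-base overlap needs the forward primer's last k bases to equal them.
Comparing (forward last k vs required): k=1: C vs C ✓; k=2: AC vs CA ✗; k=3: TAC vs CAT ✗; k=4: GTAC vs CATC ✗; k=5: AGTAC vs CATCA ✗; k=6: CAGTAC vs CATCAT ✗; k=7: GCAGTAC vs CATCATT ✗.
Only k = 1 is perfect, so the longest perfect 3' overlap is 1.

Longest perfect overlap: 1 complementary base pair; below the dimer-risk threshold (threshold 3).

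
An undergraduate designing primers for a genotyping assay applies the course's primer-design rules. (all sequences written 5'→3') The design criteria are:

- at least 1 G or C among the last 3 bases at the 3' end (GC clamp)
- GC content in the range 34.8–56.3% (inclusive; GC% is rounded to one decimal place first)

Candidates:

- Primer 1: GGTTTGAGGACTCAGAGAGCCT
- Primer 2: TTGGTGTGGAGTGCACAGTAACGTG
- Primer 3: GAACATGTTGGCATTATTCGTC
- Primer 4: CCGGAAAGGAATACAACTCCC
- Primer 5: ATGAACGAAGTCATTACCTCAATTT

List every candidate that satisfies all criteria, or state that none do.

Primer 1, Primer 2, Primer 3 and Primer 4.

Primer 1 (22 nt, A=5 T=5 G=8 C=4): 3' end CCT has 2 G/C ✓; GC 12/22 = 54.5% ✓ — passes.
Primer 2 (25 nt, A=5 T=7 G=10 C=3): 3' end GTG has 2 G/C ✓; GC 13/25 = 52.0% ✓ — passes.
Primer 3 (22 nt, A=5 T=8 G=5 C=4): 3' end GTC has 2 G/C ✓; GC 9/22 = 40.9% ✓ — passes.
Primer 4 (21 nt, A=8 T=2 G=4 C=7): 3' end CCC has 3 G/C ✓; GC 11/21 = 52.4% ✓ — passes.
Primer 5 (25 nt, A=9 T=8 G=3 C=5): 3' end TTT has 0 G/C, need ≥1 ✗; GC 8/25 = 32.0%, outside 34.8–56.3% ✗ — fails.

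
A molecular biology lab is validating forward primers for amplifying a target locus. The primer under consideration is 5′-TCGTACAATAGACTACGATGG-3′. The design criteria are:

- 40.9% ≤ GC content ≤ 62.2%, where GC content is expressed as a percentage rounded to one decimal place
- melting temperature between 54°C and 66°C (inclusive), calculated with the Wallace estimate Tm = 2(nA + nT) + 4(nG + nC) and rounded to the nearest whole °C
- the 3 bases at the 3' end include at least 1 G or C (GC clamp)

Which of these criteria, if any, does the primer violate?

Meets all criteria.

Base counts: A=7, T=5, G=5, C=4 (length 21).
GC content: GC 9/21 = 42.9% ✓
Tm: Tm = 2·12 + 4·9 = 60°C ✓
GC clamp: 3' end TGG has 2 G/C ✓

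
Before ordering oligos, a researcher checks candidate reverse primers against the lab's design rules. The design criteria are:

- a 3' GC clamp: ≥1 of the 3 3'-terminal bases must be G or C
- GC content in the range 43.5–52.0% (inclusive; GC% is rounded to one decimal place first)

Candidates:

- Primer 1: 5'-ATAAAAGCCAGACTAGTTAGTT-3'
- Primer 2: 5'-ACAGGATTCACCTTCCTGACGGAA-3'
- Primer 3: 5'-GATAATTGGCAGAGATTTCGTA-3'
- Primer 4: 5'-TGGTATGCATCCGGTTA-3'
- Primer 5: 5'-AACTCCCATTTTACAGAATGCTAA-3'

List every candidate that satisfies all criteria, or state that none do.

Primer 2 only.

Primer 1 (22 nt, A=9 T=6 G=4 C=3): 3' end GTT has 1 G/C ✓; GC 7/22 = 31.8%, outside 43.5–52.0% ✗ — fails.
Primer 2 (24 nt, A=7 T=5 G=5 C=7): 3' end GAA has 1 G/C ✓; GC 12/24 = 50.0% ✓ — passes.
Primer 3 (22 nt, A=7 T=7 G=6 C=2): 3' end GTA has 1 G/C ✓; GC 8/22 = 36.4%, outside 43.5–52.0% ✗ — fails.
Primer 4 (17 nt, A=3 T=6 G=5 C=3): 3' end TTA has 0 G/C, need ≥1 ✗; GC 8/17 = 47.1% ✓ — fails.
Primer 5 (24 nt, A=9 T=7 G=2 C=6): 3' end TAA has 0 G/C, need ≥1 ✗; GC 8/24 = 33.3%, outside 43.5–52.0% ✗ — fails.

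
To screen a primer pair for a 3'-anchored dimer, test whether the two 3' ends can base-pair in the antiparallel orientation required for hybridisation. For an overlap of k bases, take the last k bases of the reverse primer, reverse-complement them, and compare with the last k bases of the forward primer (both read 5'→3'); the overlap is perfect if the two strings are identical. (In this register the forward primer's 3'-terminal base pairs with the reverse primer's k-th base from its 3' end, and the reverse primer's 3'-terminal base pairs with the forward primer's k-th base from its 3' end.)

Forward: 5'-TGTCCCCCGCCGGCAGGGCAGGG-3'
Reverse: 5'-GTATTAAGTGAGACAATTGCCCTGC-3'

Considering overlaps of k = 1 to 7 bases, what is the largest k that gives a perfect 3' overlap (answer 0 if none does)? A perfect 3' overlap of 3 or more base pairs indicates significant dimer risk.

Last 7 bases (5'→3') — forward …GGCAGGG, reverse …GCCCTGC.
Reverse complement of the reverse primer's last 7 bases: GCAGGGC; its first k bases are the reverse complement of the reverse primer's last k bases, so a perfect k-base overlap needs the forward primer's last k bases to equal them.
Comparing (forward last k vs required): k=1: G vs G ✓; k=2: GG vs GC ✗; k=3: GGG vs GCA ✗; k=4: AGGG vs GCAG ✗; k=5: CAGGG vs GCAGG ✗; k=6: GCAGGG vs GCAGGG ✓; k=7: GGCAGGG vs GCAGGGC ✗.
Perfect overlaps at k = 1, 6; the largest is 6.

Longest perfect overlap: 6 complementary base pairs; significant dimer risk (threshold 3).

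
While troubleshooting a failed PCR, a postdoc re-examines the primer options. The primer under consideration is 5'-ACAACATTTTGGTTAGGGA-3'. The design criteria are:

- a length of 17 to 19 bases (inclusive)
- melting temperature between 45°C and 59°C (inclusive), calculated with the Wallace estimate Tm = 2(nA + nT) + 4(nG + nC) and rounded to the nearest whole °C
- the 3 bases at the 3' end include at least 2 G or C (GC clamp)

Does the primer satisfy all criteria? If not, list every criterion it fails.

Meets all criteria.

Base counts: A=6, T=6, G=5, C=2 (length 19).
length: length 19 ✓
Tm: Tm = 2·12 + 4·7 = 52°C ✓
GC clamp: 3' end GGA has 2 G/C ✓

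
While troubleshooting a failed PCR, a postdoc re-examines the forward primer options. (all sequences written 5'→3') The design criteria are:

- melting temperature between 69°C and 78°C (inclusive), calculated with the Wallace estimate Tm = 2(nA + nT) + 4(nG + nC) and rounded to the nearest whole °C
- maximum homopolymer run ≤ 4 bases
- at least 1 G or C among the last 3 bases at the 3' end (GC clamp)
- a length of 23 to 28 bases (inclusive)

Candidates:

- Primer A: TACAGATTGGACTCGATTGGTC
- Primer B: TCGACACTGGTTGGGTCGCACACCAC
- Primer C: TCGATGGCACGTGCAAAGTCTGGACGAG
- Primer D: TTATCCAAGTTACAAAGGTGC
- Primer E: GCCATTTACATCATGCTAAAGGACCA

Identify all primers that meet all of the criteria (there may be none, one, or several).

Primer A (22 nt, A=5 T=7 G=6 C=4): Tm = 2·12 + 4·10 = 64°C, outside 69–78°C ✗; longest run = 2 ✓; 3' end GTC has 2 G/C ✓; length 22, outside 23–28 ✗ — fails.
Primer B (26 nt, A=5 T=5 G=7 C=9): Tm = 2·10 + 4·16 = 84°C, outside 69–78°C ✗; longest run = 3 ✓; 3' end CAC has 2 G/C ✓; length 26 ✓ — fails.
Primer C (28 nt, A=7 T=5 G=10 C=6): Tm = 2·12 + 4·16 = 88°C, outside 69–78°C ✗; longest run = 3 ✓; 3' end GAG has 2 G/C ✓; length 28 ✓ — fails.
Primer D (21 nt, A=7 T=6 G=4 C=4): Tm = 2·13 + 4·8 = 58°C, outside 69–78°C ✗; longest run = 3 ✓; 3' end TGC has 2 G/C ✓; length 21, outside 23–28 ✗ — fails.
Primer E (26 nt, A=9 T=6 G=4 C=7): Tm = 2·15 + 4·11 = 74°C ✓; longest run = 3 ✓; 3' end CCA has 2 G/C ✓; length 26 ✓ — passes.

Primer E only.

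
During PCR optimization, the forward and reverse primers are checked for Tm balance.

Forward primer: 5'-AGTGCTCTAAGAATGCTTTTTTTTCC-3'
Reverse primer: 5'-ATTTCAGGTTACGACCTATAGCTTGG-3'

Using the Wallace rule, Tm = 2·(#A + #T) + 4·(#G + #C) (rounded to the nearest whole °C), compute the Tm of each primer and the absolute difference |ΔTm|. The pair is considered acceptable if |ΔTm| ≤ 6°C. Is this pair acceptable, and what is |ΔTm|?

Forward: A=5 T=12 G=4 C=5 → Tm = 2·17 + 4·9 = 70°C.
Reverse: A=6 T=9 G=6 C=5 → Tm = 2·15 + 4·11 = 74°C.
|ΔTm| = |70 − 74| = 4°C, ≤ 6°C.

|ΔTm| = 4°C; the pair is acceptable.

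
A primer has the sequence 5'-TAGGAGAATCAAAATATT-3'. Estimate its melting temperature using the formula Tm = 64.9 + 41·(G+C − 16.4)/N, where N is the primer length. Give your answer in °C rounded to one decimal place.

Base counts: A=9, T=5, G=3, C=1; G+C = 4, N = 18.
Tm = 64.9 + 41·(4 − 16.4)/18 = 64.9 + -508.40/18 = 36.7°C.

36.7°C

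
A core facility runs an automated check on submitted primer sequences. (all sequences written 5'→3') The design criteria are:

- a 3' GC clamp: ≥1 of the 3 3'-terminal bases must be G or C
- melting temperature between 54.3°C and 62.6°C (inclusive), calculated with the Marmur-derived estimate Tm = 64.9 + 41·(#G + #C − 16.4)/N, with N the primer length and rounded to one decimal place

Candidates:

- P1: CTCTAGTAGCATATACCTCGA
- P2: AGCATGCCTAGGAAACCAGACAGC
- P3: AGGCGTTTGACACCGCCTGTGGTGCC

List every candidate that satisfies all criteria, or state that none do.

P1 (21 nt, A=6 T=6 G=3 C=6): 3' end CGA has 2 G/C ✓; Tm = 64.9 + 41·(9 − 16.4)/21 = 50.5°C, outside 54.3–62.6°C ✗ — fails.
P2 (24 nt, A=9 T=2 G=6 C=7): 3' end AGC has 2 G/C ✓; Tm = 64.9 + 41·(13 − 16.4)/24 = 59.1°C ✓ — passes.
P3 (26 nt, A=3 T=6 G=9 C=8): 3' end GCC has 3 G/C ✓; Tm = 64.9 + 41·(17 − 16.4)/26 = 65.8°C, outside 54.3–62.6°C ✗ — fails.

P2 only.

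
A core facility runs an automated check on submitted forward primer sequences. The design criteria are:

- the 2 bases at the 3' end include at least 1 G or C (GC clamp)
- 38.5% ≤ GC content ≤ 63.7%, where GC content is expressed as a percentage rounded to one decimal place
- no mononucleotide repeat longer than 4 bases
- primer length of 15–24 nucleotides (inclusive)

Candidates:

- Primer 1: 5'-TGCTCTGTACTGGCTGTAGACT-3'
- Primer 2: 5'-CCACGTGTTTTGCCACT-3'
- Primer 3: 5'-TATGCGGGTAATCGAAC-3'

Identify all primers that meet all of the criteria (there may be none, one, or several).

Primer 1, Primer 2 and Primer 3.

Primer 1 (22 nt, A=3 T=8 G=6 C=5): 3' end CT has 1 G/C ✓; GC 11/22 = 50.0% ✓; longest run = 2 ✓; length 22 ✓ — passes.
Primer 2 (17 nt, A=2 T=6 G=3 C=6): 3' end CT has 1 G/C ✓; GC 9/17 = 52.9% ✓; longest run = 4 ✓; length 17 ✓ — passes.
Primer 3 (17 nt, A=5 T=4 G=5 C=3): 3' end AC has 1 G/C ✓; GC 8/17 = 47.1% ✓; longest run = 3 ✓; length 17 ✓ — passes.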